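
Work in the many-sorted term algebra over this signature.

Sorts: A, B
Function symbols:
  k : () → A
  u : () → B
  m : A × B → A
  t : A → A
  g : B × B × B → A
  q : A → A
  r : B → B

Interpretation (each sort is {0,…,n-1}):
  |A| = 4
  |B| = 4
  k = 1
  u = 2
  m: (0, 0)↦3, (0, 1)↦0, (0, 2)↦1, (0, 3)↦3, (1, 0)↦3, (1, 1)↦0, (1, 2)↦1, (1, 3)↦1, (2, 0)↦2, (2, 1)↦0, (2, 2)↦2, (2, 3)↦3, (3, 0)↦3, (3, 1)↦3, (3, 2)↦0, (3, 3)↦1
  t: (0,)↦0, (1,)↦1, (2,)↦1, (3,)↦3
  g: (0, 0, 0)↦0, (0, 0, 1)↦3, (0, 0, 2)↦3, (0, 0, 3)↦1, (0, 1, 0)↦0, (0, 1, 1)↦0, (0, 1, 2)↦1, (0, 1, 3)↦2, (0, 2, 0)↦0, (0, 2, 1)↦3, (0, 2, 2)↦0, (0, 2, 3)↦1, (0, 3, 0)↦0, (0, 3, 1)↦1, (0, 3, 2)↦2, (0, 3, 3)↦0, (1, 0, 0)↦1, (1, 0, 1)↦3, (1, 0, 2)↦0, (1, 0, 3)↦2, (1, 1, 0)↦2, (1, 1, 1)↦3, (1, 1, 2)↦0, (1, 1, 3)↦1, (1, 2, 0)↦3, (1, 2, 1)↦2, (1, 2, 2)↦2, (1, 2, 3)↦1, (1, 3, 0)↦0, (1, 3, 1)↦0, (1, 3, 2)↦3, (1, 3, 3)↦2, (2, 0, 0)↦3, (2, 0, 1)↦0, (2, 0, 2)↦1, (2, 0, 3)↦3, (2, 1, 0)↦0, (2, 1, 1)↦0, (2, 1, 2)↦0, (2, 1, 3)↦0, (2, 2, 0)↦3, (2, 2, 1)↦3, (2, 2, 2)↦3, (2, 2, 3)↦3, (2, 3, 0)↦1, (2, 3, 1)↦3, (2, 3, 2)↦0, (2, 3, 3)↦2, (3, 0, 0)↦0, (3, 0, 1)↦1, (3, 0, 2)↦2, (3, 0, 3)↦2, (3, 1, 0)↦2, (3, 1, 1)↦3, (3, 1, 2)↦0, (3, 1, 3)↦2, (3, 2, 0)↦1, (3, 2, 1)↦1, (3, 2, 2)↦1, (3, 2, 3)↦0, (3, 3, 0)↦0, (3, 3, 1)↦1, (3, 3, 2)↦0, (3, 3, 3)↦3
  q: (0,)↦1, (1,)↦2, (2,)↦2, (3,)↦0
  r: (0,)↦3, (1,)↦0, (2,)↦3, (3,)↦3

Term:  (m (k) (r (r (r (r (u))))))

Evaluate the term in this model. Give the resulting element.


  k = 1
  u = 2
  (r (u)) = r(2,) = 3
  (r (r (u))) = r(3,) = 3
  (r (r (r (u)))) = r(3,) = 3
  (r (r (r (r (u))))) = r(3,) = 3
  (m (k) (r (r (r (r (u)))))) = m(1, 3) = 1

value = 1


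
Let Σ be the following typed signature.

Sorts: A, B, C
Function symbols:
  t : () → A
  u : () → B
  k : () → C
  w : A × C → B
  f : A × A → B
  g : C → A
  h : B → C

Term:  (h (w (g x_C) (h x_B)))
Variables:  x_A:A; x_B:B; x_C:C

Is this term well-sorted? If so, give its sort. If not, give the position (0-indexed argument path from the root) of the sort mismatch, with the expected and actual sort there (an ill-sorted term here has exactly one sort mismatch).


      x_C : C
    (g x_C) : A
      x_B : B
    (h x_B) : C
  (w (g x_C) (h x_B)) : B
(h (w (g x_C) (h x_B))) : C

well-sorted; sort = C


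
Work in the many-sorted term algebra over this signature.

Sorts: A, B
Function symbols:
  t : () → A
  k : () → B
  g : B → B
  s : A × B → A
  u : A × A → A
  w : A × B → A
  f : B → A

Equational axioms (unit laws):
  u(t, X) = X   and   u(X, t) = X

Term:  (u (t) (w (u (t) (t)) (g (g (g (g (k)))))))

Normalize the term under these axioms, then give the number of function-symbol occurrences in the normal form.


1. (u (t) (w (u (t) (t)) (g (g (g (g (k)))))))  →  (w (u (t) (t)) (g (g (g (g (k))))))
2. (w (u (t) (t)) (g (g (g (g (k))))))  →  (w (t) (g (g (g (g (k))))))
normal form: (w (t) (g (g (g (g (k))))))

size = 7


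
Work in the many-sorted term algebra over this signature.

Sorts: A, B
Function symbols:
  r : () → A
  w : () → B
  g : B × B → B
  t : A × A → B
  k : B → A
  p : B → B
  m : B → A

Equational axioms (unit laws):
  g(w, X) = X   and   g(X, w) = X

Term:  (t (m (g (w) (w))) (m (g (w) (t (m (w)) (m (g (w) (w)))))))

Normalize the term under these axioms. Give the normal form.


1. (t (m (g (w) (w))) (m (g (w) (t (m (w)) (m (g (w) (w)))))))  →  (t (m (w)) (m (g (w) (t (m (w)) (m (g (w) (w)))))))
2. (t (m (w)) (m (g (w) (t (m (w)) (m (g (w) (w)))))))  →  (t (m (w)) (m (t (m (w)) (m (g (w) (w))))))
3. (t (m (w)) (m (t (m (w)) (m (g (w) (w))))))  →  (t (m (w)) (m (t (m (w)) (m (w)))))

normal form = (t (m (w)) (m (t (m (w)) (m (w)))))


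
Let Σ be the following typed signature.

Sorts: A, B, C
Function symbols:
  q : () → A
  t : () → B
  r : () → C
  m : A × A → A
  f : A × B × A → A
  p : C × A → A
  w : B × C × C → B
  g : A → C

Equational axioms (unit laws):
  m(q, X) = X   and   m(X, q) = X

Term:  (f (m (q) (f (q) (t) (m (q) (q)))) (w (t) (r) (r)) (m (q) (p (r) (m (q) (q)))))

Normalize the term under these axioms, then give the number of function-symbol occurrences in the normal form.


1. (f (m (q) (f (q) (t) (m (q) (q)))) (w (t) (r) (r)) (m (q) (p (r) (m (q) (q)))))  →  (f (f (q) (t) (m (q) (q))) (w (t) (r) (r)) (m (q) (p (r) (m (q) (q)))))
2. (f (f (q) (t) (m (q) (q))) (w (t) (r) (r)) (m (q) (p (r) (m (q) (q)))))  →  (f (f (q) (t) (q)) (w (t) (r) (r)) (m (q) (p (r) (m (q) (q)))))
3. (f (f (q) (t) (q)) (w (t) (r) (r)) (m (q) (p (r) (m (q) (q)))))  →  (f (f (q) (t) (q)) (w (t) (r) (r)) (p (r) (m (q) (q))))
4. (f (f (q) (t) (q)) (w (t) (r) (r)) (p (r) (m (q) (q))))  →  (f (f (q) (t) (q)) (w (t) (r) (r)) (p (r) (q)))
normal form: (f (f (q) (t) (q)) (w (t) (r) (r)) (p (r) (q)))

size = 12


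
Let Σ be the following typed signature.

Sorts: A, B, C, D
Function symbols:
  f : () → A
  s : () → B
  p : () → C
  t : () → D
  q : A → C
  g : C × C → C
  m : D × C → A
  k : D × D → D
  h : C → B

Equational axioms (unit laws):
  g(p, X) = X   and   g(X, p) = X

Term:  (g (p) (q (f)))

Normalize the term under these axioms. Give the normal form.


normal form = (q (f))

1. (g (p) (q (f)))  →  (q (f))


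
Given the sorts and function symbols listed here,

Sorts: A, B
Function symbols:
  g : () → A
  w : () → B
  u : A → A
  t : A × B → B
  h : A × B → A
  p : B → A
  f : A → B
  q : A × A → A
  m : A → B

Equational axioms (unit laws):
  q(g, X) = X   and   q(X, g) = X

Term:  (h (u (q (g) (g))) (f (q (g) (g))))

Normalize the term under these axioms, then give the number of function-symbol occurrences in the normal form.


size = 5

1. (h (u (q (g) (g))) (f (q (g) (g))))  →  (h (u (g)) (f (q (g) (g))))
2. (h (u (g)) (f (q (g) (g))))  →  (h (u (g)) (f (g)))
normal form: (h (u (g)) (f (g)))


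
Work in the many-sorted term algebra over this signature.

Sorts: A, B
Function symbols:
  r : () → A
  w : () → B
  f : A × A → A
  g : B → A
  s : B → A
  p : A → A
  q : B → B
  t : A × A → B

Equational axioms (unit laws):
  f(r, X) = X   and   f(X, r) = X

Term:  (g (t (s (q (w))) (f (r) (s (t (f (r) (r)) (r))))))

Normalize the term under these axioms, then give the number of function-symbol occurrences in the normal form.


size = 9

1. (g (t (s (q (w))) (f (r) (s (t (f (r) (r)) (r))))))  →  (g (t (s (q (w))) (s (t (f (r) (r)) (r)))))
2. (g (t (s (q (w))) (s (t (f (r) (r)) (r)))))  →  (g (t (s (q (w))) (s (t (r) (r)))))
normal form: (g (t (s (q (w))) (s (t (r) (r)))))


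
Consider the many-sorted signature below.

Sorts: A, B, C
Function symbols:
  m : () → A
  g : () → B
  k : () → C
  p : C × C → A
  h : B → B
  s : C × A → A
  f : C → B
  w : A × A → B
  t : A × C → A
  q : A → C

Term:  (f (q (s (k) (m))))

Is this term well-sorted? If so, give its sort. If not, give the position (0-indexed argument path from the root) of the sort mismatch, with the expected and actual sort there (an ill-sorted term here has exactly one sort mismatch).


      (k) : C
      (m) : A
    (s (k) (m)) : A
  (q (s (k) (m))) : C
(f (q (s (k) (m)))) : B

well-sorted; sort = B


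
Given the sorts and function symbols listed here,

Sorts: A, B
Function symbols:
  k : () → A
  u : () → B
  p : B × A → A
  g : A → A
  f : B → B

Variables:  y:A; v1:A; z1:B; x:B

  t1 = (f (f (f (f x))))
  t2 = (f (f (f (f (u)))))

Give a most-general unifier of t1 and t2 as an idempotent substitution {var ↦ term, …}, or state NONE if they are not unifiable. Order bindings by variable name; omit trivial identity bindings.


{x ↦ (u)}


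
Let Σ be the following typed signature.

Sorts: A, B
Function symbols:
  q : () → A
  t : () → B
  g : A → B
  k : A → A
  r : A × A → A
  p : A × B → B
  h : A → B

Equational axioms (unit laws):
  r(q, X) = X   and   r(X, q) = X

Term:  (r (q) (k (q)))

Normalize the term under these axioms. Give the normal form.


1. (r (q) (k (q)))  →  (k (q))

normal form = (k (q))


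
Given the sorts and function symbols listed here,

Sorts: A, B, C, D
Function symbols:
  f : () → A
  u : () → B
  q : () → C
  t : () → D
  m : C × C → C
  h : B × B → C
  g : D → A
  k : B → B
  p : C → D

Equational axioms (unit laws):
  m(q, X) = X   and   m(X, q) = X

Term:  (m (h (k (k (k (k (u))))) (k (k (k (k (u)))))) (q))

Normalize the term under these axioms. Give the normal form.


1. (m (h (k (k (k (k (u))))) (k (k (k (k (u)))))) (q))  →  (h (k (k (k (k (u))))) (k (k (k (k (u))))))

normal form = (h (k (k (k (k (u))))) (k (k (k (k (u))))))


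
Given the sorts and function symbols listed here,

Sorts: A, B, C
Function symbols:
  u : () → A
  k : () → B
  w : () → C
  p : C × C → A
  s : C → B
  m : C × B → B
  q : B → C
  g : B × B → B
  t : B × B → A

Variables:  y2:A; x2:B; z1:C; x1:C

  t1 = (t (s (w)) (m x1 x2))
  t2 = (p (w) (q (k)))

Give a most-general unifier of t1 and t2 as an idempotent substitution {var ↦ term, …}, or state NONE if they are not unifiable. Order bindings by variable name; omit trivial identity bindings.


head clash or occurs-check failure — not unifiable

NONE (not unifiable)


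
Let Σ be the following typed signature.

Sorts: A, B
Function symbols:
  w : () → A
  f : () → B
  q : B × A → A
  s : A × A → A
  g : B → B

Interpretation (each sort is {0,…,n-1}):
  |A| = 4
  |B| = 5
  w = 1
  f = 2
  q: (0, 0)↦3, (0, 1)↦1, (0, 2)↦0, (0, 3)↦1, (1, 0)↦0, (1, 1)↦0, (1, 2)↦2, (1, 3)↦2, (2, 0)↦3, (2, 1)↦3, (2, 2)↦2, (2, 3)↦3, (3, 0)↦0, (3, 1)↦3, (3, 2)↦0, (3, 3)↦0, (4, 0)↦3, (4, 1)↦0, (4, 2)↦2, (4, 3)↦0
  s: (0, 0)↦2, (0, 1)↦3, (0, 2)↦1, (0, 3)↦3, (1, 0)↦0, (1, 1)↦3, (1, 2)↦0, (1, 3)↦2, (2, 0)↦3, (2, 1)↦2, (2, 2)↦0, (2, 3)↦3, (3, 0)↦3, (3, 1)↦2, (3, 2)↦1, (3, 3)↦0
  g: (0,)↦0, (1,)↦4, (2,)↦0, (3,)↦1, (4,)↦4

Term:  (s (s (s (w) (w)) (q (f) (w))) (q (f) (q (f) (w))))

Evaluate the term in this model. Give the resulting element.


  w = 1
  w = 1
  (s (w) (w)) = s(1, 1) = 3
  f = 2
  w = 1
  (q (f) (w)) = q(2, 1) = 3
  (s (s (w) (w)) (q (f) (w))) = s(3, 3) = 0
  f = 2
  f = 2
  w = 1
  (q (f) (w)) = q(2, 1) = 3
  (q (f) (q (f) (w))) = q(2, 3) = 3
  (s (s (s (w) (w)) (q (f) (w))) (q (f) (q (f) (w)))) = s(0, 3) = 3

value = 3


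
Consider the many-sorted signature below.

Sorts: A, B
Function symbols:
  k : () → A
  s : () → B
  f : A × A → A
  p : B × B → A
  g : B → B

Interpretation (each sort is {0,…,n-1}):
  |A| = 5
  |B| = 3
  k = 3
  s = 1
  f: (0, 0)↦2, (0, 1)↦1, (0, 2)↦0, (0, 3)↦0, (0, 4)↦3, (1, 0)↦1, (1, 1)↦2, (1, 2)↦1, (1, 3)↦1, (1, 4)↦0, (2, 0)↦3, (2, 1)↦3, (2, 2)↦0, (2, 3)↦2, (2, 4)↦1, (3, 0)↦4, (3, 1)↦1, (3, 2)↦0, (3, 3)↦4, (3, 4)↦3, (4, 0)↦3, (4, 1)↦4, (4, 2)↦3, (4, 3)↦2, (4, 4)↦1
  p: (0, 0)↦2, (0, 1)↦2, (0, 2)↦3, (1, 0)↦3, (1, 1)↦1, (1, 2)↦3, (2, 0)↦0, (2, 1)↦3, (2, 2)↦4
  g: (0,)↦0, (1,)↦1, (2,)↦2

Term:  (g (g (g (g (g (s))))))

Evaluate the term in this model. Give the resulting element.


value = 1

  s = 1
  (g (s)) = g(1,) = 1
  (g (g (s))) = g(1,) = 1
  (g (g (g (s)))) = g(1,) = 1
  (g (g (g (g (s))))) = g(1,) = 1
  (g (g (g (g (g (s)))))) = g(1,) = 1


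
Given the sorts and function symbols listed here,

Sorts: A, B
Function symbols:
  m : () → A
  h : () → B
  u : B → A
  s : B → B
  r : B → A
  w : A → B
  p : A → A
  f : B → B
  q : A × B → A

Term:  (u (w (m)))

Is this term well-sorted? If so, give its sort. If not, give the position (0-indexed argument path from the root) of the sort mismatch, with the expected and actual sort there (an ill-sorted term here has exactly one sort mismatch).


    (m) : A
  (w (m)) : B
(u (w (m))) : A

well-sorted; sort = A


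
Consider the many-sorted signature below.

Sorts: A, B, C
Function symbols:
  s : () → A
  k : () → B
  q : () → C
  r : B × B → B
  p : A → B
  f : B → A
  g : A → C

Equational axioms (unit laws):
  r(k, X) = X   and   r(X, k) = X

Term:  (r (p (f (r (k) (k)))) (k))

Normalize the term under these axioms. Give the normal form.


1. (r (p (f (r (k) (k)))) (k))  →  (p (f (r (k) (k))))
2. (p (f (r (k) (k))))  →  (p (f (k)))

normal form = (p (f (k)))


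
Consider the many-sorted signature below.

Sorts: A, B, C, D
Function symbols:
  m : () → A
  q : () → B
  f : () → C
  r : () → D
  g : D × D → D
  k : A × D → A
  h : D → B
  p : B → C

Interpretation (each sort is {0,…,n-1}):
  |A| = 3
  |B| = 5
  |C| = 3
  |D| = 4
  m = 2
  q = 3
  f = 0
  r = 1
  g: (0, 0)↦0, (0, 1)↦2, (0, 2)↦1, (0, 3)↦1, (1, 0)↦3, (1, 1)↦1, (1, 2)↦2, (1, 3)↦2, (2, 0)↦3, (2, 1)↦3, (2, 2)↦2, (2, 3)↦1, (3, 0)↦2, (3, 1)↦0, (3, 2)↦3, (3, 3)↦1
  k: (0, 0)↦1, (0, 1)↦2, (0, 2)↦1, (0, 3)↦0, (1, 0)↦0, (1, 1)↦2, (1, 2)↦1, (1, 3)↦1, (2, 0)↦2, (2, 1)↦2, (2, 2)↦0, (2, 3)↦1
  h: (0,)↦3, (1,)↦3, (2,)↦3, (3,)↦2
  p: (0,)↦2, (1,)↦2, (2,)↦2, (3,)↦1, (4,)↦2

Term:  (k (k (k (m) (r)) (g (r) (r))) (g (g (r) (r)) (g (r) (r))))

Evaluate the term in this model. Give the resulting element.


value = 2

  m = 2
  r = 1
  (k (m) (r)) = k(2, 1) = 2
  r = 1
  r = 1
  (g (r) (r)) = g(1, 1) = 1
  (k (k (m) (r)) (g (r) (r))) = k(2, 1) = 2
  r = 1
  r = 1
  (g (r) (r)) = g(1, 1) = 1
  r = 1
  r = 1
  (g (r) (r)) = g(1, 1) = 1
  (g (g (r) (r)) (g (r) (r))) = g(1, 1) = 1
  (k (k (k (m) (r)) (g (r) (r))) (g (g (r) (r)) (g (r) (r)))) = k(2, 1) = 2


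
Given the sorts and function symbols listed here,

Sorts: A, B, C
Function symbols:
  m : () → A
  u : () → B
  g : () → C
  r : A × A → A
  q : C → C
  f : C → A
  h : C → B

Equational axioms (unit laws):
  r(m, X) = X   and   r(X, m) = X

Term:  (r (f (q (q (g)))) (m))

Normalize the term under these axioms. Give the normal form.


normal form = (f (q (q (g))))

1. (r (f (q (q (g)))) (m))  →  (f (q (q (g))))


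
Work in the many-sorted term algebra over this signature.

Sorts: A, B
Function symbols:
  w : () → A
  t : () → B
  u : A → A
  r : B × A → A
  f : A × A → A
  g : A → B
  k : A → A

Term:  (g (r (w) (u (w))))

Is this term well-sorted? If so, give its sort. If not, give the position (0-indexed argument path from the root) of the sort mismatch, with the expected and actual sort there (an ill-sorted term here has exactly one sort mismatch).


    (w) : A
      (w) : A
    (u (w)) : A
  (r (w) (u (w))) : ✗ arg 0 at [0, 0] has sort A, expected B

ill-sorted at position [0, 0]: expected B, got A


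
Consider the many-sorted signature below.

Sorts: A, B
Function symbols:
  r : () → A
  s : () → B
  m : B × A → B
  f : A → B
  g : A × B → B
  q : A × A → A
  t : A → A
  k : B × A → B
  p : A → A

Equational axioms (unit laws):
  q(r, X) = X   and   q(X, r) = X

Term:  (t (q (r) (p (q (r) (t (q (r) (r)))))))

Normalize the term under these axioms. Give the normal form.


normal form = (t (p (t (r))))

1. (t (q (r) (p (q (r) (t (q (r) (r)))))))  →  (t (p (q (r) (t (q (r) (r))))))
2. (t (p (q (r) (t (q (r) (r))))))  →  (t (p (t (q (r) (r)))))
3. (t (p (t (q (r) (r)))))  →  (t (p (t (r))))


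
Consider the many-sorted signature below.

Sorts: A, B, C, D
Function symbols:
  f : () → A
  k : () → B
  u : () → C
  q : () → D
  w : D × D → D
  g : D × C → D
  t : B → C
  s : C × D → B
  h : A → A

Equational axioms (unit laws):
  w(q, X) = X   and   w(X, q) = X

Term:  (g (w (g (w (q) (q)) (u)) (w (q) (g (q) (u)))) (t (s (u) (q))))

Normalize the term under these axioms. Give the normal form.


normal form = (g (w (g (q) (u)) (g (q) (u))) (t (s (u) (q))))

1. (g (w (g (w (q) (q)) (u)) (w (q) (g (q) (u)))) (t (s (u) (q))))  →  (g (w (g (q) (u)) (w (q) (g (q) (u)))) (t (s (u) (q))))
2. (g (w (g (q) (u)) (w (q) (g (q) (u)))) (t (s (u) (q))))  →  (g (w (g (q) (u)) (g (q) (u))) (t (s (u) (q))))


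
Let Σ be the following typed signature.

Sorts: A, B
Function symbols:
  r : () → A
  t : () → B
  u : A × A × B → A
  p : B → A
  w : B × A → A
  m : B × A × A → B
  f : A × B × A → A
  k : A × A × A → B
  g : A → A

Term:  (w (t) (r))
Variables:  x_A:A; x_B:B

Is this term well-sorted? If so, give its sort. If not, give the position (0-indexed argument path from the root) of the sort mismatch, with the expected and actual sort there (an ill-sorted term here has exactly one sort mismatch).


well-sorted; sort = A

  (t) : B
  (r) : A
(w (t) (r)) : A


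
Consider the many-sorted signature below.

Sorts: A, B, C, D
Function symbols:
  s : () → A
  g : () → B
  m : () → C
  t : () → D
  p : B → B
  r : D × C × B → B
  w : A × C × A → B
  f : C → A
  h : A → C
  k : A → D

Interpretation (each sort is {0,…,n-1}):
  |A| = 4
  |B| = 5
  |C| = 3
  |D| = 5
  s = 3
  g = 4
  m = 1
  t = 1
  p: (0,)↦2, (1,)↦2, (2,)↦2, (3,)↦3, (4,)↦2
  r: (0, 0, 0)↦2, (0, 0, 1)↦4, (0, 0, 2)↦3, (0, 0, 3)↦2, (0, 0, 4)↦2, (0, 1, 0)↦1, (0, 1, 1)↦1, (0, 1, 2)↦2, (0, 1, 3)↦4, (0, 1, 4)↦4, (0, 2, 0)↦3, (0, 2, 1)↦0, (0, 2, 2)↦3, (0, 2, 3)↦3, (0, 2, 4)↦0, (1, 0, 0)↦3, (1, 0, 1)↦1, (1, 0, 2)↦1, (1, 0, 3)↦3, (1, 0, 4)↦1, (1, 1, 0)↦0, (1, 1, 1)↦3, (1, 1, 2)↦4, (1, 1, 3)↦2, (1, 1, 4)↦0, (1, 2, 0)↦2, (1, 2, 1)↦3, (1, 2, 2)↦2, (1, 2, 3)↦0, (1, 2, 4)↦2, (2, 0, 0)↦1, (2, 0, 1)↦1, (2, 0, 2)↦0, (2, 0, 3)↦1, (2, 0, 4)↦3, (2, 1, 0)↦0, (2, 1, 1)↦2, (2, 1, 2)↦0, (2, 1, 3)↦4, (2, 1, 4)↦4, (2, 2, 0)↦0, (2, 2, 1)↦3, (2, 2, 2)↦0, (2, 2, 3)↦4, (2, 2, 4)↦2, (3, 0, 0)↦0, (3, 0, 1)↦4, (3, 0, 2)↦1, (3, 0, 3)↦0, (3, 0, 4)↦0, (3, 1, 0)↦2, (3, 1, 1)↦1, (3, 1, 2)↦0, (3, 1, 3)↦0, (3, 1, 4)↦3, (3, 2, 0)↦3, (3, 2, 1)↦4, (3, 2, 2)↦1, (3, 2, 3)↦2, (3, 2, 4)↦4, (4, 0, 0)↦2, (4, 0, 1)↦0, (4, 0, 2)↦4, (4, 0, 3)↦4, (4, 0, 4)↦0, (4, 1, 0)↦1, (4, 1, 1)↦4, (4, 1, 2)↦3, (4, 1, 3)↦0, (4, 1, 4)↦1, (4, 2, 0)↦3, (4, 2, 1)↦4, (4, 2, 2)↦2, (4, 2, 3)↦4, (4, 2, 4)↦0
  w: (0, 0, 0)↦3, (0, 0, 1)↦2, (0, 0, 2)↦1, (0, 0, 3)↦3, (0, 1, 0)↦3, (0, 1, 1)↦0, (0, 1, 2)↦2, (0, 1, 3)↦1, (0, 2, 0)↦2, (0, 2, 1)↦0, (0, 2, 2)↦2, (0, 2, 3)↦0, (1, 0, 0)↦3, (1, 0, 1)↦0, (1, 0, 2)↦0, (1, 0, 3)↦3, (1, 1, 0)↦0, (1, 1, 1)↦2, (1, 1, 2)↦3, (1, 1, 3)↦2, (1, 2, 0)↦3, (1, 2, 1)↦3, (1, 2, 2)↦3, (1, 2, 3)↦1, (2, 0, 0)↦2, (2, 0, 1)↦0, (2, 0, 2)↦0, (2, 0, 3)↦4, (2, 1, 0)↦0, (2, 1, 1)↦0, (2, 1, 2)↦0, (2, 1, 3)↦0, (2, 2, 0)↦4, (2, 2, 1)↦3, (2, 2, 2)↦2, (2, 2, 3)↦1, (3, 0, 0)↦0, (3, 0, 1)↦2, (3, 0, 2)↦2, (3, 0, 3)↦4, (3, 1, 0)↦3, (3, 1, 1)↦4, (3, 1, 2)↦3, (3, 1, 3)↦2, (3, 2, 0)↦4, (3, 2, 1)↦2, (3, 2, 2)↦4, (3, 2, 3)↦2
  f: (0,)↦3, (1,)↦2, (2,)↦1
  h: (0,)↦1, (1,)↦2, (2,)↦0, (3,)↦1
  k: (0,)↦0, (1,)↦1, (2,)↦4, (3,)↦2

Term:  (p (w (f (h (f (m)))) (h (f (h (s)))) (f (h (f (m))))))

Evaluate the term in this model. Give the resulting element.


value = 2

  m = 1
  (f (m)) = f(1,) = 2
  (h (f (m))) = h(2,) = 0
  (f (h (f (m)))) = f(0,) = 3
  s = 3
  (h (s)) = h(3,) = 1
  (f (h (s))) = f(1,) = 2
  (h (f (h (s)))) = h(2,) = 0
  m = 1
  (f (m)) = f(1,) = 2
  (h (f (m))) = h(2,) = 0
  (f (h (f (m)))) = f(0,) = 3
  (w (f (h (f (m)))) (h (f (h (s)))) (f (h (f (m))))) = w(3, 0, 3) = 4
  (p (w (f (h (f (m)))) (h (f (h (s)))) (f (h (f (m)))))) = p(4,) = 2


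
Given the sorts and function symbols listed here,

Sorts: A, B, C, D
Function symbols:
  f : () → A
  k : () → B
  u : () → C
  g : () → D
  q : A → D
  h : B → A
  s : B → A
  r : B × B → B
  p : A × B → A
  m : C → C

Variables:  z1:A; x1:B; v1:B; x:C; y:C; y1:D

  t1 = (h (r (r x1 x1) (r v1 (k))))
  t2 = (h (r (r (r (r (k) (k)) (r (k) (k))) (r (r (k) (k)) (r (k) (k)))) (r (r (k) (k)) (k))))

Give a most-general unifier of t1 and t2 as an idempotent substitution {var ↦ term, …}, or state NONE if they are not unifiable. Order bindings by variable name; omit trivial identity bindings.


{v1 ↦ (r (k) (k)), x1 ↦ (r (r (k) (k)) (r (k) (k)))}


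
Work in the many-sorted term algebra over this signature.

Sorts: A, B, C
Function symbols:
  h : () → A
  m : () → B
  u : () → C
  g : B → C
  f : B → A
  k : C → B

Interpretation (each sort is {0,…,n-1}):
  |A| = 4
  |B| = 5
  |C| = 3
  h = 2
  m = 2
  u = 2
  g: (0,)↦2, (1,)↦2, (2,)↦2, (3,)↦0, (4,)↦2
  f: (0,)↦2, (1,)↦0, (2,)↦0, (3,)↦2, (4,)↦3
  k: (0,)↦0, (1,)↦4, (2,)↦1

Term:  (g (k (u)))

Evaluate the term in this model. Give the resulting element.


  u = 2
  (k (u)) = k(2,) = 1
  (g (k (u))) = g(1,) = 2

value = 2


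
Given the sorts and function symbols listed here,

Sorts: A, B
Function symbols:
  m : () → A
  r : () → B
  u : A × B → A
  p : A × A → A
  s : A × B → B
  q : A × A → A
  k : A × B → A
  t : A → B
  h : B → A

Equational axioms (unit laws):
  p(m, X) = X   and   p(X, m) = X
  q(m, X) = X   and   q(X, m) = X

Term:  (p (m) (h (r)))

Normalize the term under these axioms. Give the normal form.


1. (p (m) (h (r)))  →  (h (r))

normal form = (h (r))


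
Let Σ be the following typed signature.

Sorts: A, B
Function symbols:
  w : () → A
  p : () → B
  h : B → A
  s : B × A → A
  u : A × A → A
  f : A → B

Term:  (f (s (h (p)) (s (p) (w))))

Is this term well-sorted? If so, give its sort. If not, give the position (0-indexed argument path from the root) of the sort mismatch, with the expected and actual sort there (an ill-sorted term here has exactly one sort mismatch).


      (p) : B
    (h (p)) : A
      (p) : B
      (w) : A
    (s (p) (w)) : A
  (s (h (p)) (s (p) (w))) : ✗ arg 0 at [0, 0] has sort A, expected B

ill-sorted at position [0, 0]: expected B, got A


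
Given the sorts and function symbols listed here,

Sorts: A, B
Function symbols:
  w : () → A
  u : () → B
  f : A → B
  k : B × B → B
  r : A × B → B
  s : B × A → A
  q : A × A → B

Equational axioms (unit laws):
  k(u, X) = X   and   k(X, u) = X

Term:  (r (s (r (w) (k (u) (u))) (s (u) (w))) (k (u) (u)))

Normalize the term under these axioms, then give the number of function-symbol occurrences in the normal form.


size = 9

1. (r (s (r (w) (k (u) (u))) (s (u) (w))) (k (u) (u)))  →  (r (s (r (w) (u)) (s (u) (w))) (k (u) (u)))
2. (r (s (r (w) (u)) (s (u) (w))) (k (u) (u)))  →  (r (s (r (w) (u)) (s (u) (w))) (u))
normal form: (r (s (r (w) (u)) (s (u) (w))) (u))


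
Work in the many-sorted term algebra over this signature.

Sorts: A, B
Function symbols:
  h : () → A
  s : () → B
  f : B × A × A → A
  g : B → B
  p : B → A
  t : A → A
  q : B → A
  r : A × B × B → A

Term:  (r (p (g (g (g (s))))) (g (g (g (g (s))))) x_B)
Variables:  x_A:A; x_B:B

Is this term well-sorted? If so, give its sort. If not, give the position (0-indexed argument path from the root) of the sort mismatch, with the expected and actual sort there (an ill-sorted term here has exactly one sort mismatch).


          (s) : B
        (g (s)) : B
      (g (g (s))) : B
    (g (g (g (s)))) : B
  (p (g (g (g (s))))) : A
          (s) : B
        (g (s)) : B
      (g (g (s))) : B
    (g (g (g (s)))) : B
  (g (g (g (g (s))))) : B
  x_B : B
(r (p (g (g (g (s))))) (g (g (g (g (s))))) x_B) : A

well-sorted; sort = A


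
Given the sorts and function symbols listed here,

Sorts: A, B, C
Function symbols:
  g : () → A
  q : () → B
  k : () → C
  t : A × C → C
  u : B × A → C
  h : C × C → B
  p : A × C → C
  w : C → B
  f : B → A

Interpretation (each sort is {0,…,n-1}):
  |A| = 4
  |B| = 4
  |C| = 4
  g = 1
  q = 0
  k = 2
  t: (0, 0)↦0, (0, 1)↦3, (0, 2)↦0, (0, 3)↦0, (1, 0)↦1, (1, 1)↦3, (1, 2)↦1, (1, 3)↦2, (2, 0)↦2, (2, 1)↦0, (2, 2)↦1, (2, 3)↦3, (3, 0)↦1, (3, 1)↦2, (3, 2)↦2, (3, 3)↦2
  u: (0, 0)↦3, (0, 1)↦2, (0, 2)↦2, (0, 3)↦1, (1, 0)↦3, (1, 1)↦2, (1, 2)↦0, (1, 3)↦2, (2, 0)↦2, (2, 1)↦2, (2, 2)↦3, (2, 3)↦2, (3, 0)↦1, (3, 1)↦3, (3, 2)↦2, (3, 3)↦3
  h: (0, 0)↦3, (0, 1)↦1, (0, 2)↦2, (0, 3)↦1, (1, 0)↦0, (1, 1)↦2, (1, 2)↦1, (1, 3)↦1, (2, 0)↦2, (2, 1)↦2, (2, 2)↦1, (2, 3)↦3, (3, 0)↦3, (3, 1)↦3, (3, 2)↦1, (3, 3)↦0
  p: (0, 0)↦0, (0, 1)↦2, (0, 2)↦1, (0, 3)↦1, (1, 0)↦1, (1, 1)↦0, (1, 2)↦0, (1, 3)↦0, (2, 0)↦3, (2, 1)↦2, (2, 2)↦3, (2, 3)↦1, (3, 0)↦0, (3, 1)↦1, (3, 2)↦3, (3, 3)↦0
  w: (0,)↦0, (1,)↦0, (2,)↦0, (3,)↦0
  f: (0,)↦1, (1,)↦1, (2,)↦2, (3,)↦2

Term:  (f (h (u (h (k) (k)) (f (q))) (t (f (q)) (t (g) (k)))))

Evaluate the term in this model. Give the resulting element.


value = 2

  k = 2
  k = 2
  (h (k) (k)) = h(2, 2) = 1
  q = 0
  (f (q)) = f(0,) = 1
  (u (h (k) (k)) (f (q))) = u(1, 1) = 2
  q = 0
  (f (q)) = f(0,) = 1
  g = 1
  k = 2
  (t (g) (k)) = t(1, 2) = 1
  (t (f (q)) (t (g) (k))) = t(1, 1) = 3
  (h (u (h (k) (k)) (f (q))) (t (f (q)) (t (g) (k)))) = h(2, 3) = 3
  (f (h (u (h (k) (k)) (f (q))) (t (f (q)) (t (g) (k))))) = f(3,) = 2


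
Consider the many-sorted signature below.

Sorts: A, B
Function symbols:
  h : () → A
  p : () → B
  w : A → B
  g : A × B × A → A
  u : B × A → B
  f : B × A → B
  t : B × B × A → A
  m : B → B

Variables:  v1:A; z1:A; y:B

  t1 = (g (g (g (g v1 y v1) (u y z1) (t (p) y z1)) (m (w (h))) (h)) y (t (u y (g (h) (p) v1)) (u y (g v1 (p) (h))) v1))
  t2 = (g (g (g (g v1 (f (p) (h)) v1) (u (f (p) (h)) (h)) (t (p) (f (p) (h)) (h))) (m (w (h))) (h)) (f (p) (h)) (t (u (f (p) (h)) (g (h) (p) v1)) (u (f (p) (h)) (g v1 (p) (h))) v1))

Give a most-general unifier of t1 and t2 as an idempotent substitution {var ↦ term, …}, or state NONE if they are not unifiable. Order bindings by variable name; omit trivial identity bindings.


{y ↦ (f (p) (h)), z1 ↦ (h)}


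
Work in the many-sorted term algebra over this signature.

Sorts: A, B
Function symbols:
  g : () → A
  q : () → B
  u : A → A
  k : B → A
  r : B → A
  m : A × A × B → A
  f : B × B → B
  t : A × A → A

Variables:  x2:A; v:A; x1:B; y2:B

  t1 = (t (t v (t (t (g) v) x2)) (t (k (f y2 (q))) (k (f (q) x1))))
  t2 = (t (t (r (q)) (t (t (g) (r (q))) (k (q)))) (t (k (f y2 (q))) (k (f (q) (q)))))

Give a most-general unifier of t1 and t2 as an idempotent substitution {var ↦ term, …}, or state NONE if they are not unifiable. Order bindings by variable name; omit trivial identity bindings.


{v ↦ (r (q)), x1 ↦ (q), x2 ↦ (k (q))}


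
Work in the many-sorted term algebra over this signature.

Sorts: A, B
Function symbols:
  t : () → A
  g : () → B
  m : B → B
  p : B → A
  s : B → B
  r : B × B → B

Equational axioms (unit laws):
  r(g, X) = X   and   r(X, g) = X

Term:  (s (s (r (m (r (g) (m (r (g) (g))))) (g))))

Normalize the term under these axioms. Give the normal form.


1. (s (s (r (m (r (g) (m (r (g) (g))))) (g))))  →  (s (s (m (r (g) (m (r (g) (g)))))))
2. (s (s (m (r (g) (m (r (g) (g)))))))  →  (s (s (m (m (r (g) (g))))))
3. (s (s (m (m (r (g) (g))))))  →  (s (s (m (m (g)))))

normal form = (s (s (m (m (g)))))


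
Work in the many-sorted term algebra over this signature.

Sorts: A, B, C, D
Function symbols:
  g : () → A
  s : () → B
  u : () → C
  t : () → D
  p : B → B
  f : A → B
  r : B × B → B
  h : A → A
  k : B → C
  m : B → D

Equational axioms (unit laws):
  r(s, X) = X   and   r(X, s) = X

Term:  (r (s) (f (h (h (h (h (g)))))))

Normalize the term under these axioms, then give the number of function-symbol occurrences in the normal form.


size = 6

1. (r (s) (f (h (h (h (h (g)))))))  →  (f (h (h (h (h (g))))))
normal form: (f (h (h (h (h (g))))))


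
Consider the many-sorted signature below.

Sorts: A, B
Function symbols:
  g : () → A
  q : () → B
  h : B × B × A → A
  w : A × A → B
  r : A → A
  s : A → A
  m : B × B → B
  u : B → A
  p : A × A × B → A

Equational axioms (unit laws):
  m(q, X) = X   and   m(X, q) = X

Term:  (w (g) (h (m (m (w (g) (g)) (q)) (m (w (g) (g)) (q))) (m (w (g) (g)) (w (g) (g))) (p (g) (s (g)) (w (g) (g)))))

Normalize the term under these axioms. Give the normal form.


1. (w (g) (h (m (m (w (g) (g)) (q)) (m (w (g) (g)) (q))) (m (w (g) (g)) (w (g) (g))) (p (g) (s (g)) (w (g) (g)))))  →  (w (g) (h (m (w (g) (g)) (m (w (g) (g)) (q))) (m (w (g) (g)) (w (g) (g))) (p (g) (s (g)) (w (g) (g)))))
2. (w (g) (h (m (w (g) (g)) (m (w (g) (g)) (q))) (m (w (g) (g)) (w (g) (g))) (p (g) (s (g)) (w (g) (g)))))  →  (w (g) (h (m (w (g) (g)) (w (g) (g))) (m (w (g) (g)) (w (g) (g))) (p (g) (s (g)) (w (g) (g)))))

normal form = (w (g) (h (m (w (g) (g)) (w (g) (g))) (m (w (g) (g)) (w (g) (g))) (p (g) (s (g)) (w (g) (g)))))


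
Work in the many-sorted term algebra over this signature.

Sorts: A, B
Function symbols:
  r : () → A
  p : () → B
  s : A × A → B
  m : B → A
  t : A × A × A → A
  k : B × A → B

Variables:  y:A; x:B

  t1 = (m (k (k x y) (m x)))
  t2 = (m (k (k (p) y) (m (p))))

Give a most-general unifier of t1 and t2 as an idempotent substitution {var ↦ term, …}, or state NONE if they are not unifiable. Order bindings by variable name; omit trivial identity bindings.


{x ↦ (p)}


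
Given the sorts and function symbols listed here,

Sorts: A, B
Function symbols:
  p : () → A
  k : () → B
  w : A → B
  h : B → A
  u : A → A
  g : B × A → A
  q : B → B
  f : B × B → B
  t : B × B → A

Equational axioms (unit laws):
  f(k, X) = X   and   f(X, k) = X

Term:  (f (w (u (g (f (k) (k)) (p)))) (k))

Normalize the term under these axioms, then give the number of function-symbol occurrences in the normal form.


1. (f (w (u (g (f (k) (k)) (p)))) (k))  →  (w (u (g (f (k) (k)) (p))))
2. (w (u (g (f (k) (k)) (p))))  →  (w (u (g (k) (p))))
normal form: (w (u (g (k) (p))))

size = 5


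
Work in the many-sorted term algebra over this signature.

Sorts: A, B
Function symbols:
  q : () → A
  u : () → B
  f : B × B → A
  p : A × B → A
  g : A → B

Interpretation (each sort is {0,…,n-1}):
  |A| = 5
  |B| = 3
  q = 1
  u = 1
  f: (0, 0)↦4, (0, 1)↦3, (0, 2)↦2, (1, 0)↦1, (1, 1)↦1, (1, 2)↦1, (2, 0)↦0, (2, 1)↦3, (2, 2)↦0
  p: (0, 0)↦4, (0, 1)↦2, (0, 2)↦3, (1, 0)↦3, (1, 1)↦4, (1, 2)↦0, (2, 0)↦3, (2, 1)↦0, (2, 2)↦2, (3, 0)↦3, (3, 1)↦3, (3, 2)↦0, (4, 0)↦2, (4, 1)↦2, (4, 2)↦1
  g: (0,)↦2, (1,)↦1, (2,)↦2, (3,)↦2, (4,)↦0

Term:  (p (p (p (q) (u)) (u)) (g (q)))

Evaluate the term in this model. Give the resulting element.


value = 0

  q = 1
  u = 1
  (p (q) (u)) = p(1, 1) = 4
  u = 1
  (p (p (q) (u)) (u)) = p(4, 1) = 2
  q = 1
  (g (q)) = g(1,) = 1
  (p (p (p (q) (u)) (u)) (g (q))) = p(2, 1) = 0


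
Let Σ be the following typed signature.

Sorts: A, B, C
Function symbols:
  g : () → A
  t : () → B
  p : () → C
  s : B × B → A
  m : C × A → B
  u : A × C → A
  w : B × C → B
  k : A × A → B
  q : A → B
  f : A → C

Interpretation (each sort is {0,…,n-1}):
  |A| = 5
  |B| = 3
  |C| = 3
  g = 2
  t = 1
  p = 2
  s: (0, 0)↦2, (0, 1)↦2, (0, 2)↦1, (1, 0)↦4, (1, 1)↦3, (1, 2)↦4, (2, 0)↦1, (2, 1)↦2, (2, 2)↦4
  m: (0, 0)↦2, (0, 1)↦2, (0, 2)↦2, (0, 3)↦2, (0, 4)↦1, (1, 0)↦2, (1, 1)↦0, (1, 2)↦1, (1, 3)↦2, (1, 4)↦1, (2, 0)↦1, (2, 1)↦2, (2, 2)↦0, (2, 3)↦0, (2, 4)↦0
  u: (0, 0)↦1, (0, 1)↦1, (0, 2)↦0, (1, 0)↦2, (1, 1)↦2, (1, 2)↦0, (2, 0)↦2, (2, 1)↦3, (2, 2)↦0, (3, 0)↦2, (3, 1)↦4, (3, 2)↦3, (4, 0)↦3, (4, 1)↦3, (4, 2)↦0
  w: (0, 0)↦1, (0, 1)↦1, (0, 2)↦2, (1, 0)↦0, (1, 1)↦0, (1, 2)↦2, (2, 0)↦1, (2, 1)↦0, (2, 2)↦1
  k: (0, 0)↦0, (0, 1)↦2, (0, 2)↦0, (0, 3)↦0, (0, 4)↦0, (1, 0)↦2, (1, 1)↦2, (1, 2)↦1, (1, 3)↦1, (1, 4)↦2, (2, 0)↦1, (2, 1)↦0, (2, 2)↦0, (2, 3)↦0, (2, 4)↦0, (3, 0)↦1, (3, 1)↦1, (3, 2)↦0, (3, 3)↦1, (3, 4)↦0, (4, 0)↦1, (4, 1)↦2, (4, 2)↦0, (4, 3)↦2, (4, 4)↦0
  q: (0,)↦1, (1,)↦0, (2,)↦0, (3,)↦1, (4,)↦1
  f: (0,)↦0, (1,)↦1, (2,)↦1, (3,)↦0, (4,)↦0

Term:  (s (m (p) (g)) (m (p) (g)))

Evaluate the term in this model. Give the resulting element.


value = 2

  p = 2
  g = 2
  (m (p) (g)) = m(2, 2) = 0
  p = 2
  g = 2
  (m (p) (g)) = m(2, 2) = 0
  (s (m (p) (g)) (m (p) (g))) = s(0, 0) = 2


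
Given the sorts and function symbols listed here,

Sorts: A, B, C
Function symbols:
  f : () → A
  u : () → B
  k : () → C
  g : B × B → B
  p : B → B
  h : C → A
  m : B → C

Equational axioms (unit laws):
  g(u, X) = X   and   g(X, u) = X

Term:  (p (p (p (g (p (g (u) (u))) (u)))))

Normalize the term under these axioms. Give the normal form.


1. (p (p (p (g (p (g (u) (u))) (u)))))  →  (p (p (p (p (g (u) (u))))))
2. (p (p (p (p (g (u) (u))))))  →  (p (p (p (p (u)))))

normal form = (p (p (p (p (u)))))


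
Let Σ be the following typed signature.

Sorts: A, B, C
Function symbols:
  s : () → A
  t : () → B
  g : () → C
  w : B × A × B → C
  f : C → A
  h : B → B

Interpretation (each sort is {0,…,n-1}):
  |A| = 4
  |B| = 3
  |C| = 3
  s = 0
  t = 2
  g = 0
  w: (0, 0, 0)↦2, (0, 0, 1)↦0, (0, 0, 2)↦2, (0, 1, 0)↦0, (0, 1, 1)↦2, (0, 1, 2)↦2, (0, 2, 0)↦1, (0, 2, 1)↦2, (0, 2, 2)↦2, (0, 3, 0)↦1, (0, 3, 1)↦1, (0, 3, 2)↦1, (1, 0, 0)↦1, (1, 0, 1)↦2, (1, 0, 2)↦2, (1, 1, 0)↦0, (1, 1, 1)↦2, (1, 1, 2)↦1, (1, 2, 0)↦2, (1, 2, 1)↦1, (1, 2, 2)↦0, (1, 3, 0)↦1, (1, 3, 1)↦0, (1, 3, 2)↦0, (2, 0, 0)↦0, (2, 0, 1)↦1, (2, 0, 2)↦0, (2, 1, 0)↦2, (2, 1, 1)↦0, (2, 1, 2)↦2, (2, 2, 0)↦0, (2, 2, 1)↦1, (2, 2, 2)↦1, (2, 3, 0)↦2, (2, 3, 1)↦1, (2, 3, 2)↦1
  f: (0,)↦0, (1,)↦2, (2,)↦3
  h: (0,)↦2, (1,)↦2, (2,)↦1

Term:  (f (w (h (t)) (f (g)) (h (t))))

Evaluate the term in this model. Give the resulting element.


value = 3

  t = 2
  (h (t)) = h(2,) = 1
  g = 0
  (f (g)) = f(0,) = 0
  t = 2
  (h (t)) = h(2,) = 1
  (w (h (t)) (f (g)) (h (t))) = w(1, 0, 1) = 2
  (f (w (h (t)) (f (g)) (h (t)))) = f(2,) = 3


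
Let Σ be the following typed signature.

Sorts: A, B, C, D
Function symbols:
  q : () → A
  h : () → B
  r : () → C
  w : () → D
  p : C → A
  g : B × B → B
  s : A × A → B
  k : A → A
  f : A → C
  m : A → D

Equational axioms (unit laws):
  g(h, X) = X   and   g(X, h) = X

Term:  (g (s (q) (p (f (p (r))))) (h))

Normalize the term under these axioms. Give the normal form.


normal form = (s (q) (p (f (p (r)))))

1. (g (s (q) (p (f (p (r))))) (h))  →  (s (q) (p (f (p (r)))))


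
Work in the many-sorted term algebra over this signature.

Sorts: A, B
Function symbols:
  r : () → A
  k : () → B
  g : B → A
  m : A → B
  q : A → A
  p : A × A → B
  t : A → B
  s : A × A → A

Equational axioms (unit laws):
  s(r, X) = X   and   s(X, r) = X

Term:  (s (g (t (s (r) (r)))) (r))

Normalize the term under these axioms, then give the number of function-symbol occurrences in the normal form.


size = 3

1. (s (g (t (s (r) (r)))) (r))  →  (g (t (s (r) (r))))
2. (g (t (s (r) (r))))  →  (g (t (r)))
normal form: (g (t (r)))


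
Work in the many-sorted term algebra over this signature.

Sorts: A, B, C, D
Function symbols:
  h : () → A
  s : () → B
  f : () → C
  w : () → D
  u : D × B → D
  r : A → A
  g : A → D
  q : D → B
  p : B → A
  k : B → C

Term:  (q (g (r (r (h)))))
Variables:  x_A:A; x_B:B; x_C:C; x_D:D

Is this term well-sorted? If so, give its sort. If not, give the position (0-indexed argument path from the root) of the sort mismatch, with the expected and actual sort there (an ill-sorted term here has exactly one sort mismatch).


well-sorted; sort = B

        (h) : A
      (r (h)) : A
    (r (r (h))) : A
  (g (r (r (h)))) : D
(q (g (r (r (h))))) : B


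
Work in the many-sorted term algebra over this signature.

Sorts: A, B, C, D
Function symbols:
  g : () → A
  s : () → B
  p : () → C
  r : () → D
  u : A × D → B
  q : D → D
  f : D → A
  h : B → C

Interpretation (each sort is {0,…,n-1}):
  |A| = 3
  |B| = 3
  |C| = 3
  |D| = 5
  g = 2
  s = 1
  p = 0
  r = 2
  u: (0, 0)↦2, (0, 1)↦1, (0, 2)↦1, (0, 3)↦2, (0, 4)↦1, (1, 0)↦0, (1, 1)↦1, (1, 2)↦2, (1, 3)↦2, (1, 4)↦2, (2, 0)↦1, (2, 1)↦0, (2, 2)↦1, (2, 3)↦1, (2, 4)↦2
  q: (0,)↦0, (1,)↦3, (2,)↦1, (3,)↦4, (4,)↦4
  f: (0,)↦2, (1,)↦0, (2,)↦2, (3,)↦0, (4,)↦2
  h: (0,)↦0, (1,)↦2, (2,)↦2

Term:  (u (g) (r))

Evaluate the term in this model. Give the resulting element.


  g = 2
  r = 2
  (u (g) (r)) = u(2, 2) = 1

value = 1


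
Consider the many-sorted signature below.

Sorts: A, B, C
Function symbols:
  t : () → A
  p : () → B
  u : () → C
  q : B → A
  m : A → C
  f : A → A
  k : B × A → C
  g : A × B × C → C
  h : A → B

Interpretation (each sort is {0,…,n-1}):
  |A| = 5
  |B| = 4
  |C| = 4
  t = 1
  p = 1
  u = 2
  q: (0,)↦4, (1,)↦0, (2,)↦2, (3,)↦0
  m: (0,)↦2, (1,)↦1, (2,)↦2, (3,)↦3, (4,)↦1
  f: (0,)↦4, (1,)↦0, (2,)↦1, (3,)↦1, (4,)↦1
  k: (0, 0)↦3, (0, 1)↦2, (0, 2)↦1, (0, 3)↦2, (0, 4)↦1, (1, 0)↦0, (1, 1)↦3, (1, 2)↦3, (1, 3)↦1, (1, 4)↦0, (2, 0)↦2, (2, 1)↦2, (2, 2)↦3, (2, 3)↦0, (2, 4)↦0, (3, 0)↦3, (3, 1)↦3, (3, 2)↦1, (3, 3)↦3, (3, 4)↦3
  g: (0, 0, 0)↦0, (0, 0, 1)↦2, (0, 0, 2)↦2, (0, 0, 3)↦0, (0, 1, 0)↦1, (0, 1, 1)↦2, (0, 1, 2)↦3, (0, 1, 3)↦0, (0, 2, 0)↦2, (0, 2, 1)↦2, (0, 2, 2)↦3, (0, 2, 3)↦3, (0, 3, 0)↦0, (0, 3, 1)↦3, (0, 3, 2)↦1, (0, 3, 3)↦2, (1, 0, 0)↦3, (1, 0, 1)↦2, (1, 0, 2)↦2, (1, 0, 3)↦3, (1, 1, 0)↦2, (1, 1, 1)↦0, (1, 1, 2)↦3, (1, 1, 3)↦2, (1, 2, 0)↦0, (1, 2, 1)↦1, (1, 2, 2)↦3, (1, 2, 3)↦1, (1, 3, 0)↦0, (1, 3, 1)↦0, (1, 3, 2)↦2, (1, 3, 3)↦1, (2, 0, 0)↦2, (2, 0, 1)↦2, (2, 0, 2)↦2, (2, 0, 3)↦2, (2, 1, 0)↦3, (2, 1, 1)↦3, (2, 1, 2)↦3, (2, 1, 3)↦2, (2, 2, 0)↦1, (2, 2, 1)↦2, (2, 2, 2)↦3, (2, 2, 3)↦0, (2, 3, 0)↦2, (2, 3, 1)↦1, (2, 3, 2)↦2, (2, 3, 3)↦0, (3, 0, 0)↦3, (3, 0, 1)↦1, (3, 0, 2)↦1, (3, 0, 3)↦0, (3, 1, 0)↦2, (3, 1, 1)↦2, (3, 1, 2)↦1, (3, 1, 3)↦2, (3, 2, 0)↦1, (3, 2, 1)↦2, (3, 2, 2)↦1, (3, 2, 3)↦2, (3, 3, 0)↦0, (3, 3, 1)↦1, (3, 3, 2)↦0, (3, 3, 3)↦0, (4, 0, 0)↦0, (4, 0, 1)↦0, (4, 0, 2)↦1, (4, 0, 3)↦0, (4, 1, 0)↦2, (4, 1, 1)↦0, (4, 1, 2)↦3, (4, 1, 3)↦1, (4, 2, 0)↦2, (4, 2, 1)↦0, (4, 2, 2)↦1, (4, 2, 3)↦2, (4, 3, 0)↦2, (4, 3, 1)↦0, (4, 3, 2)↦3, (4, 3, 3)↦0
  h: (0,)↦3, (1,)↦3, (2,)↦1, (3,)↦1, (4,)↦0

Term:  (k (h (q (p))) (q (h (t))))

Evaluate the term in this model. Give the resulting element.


value = 3

  p = 1
  (q (p)) = q(1,) = 0
  (h (q (p))) = h(0,) = 3
  t = 1
  (h (t)) = h(1,) = 3
  (q (h (t))) = q(3,) = 0
  (k (h (q (p))) (q (h (t)))) = k(3, 0) = 3


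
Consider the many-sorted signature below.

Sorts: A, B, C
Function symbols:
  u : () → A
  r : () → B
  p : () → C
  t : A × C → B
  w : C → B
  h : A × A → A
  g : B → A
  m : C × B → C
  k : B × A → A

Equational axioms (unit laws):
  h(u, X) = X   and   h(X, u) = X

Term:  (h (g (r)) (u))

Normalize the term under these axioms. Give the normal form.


1. (h (g (r)) (u))  →  (g (r))

normal form = (g (r))


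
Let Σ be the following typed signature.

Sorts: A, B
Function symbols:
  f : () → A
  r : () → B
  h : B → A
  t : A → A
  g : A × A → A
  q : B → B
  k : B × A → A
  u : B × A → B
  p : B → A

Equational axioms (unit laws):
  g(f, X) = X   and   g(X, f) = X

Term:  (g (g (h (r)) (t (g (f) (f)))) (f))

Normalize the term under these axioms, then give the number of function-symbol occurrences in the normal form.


size = 5

1. (g (g (h (r)) (t (g (f) (f)))) (f))  →  (g (h (r)) (t (g (f) (f))))
2. (g (h (r)) (t (g (f) (f))))  →  (g (h (r)) (t (f)))
normal form: (g (h (r)) (t (f)))


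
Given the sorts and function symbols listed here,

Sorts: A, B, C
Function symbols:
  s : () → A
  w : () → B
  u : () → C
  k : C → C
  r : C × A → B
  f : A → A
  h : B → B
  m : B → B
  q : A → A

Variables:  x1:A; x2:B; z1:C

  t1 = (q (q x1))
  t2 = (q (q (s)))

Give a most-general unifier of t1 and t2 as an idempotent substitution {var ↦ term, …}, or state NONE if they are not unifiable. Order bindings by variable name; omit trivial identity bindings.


{x1 ↦ (s)}
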